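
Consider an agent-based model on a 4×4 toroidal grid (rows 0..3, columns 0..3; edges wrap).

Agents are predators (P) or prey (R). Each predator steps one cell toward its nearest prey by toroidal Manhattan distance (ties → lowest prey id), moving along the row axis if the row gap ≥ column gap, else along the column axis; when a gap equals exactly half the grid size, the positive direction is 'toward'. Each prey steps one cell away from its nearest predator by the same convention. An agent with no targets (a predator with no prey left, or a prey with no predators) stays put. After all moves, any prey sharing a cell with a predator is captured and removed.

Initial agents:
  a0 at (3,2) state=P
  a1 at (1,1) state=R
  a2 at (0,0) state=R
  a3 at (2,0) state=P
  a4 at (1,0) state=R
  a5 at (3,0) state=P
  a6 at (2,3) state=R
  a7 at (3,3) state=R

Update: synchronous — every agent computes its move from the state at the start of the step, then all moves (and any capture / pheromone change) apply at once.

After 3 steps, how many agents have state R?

t=1: a0@(3,3):P a1@(0,1):R a3@(1,0):P a5@(0,0):P a6@(2,2):R a7@(3,0):R
t=2: a0@(3,0):P a1@(0,2):R a3@(0,0):P a5@(0,1):P a6@(1,2):R a7@(3,1):R
t=3: a0@(3,1):P a1@(0,3):R a3@(0,1):P a5@(0,2):P a6@(2,2):R a7@(3,2):R

3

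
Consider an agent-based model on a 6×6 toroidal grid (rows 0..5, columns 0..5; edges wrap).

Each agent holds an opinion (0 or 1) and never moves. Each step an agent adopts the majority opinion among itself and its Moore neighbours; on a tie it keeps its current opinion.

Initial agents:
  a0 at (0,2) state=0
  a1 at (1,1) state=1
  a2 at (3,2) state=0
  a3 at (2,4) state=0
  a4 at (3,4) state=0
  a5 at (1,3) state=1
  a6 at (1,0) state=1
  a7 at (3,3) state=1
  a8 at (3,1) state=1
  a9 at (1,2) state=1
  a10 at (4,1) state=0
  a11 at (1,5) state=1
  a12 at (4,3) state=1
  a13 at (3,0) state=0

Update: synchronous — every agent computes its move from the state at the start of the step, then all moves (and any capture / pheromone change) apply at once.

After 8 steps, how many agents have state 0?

t=1: a0@(0,2):1 a1@(1,1):1 a2@(3,2):1 a3@(2,4):1 a4@(3,4):0 a5@(1,3):1 a6@(1,0):1 a7@(3,3):0 a8@(3,1):0 a9@(1,2):1 a10@(4,1):0 a11@(1,5):1 a12@(4,3):1 a13@(3,0):0
t=2: a0@(0,2):1 a1@(1,1):1 a2@(3,2):0 a3@(2,4):1 a4@(3,4):0 a5@(1,3):1 a6@(1,0):1 a7@(3,3):1 a8@(3,1):0 a9@(1,2):1 a10@(4,1):0 a11@(1,5):1 a12@(4,3):1 a13@(3,0):0
t=3: a0@(0,2):1 a1@(1,1):1 a2@(3,2):0 a3@(2,4):1 a4@(3,4):1 a5@(1,3):1 a6@(1,0):1 a7@(3,3):1 a8@(3,1):0 a9@(1,2):1 a10@(4,1):0 a11@(1,5):1 a12@(4,3):1 a13@(3,0):0
t=4: (unchanged — steady state)

4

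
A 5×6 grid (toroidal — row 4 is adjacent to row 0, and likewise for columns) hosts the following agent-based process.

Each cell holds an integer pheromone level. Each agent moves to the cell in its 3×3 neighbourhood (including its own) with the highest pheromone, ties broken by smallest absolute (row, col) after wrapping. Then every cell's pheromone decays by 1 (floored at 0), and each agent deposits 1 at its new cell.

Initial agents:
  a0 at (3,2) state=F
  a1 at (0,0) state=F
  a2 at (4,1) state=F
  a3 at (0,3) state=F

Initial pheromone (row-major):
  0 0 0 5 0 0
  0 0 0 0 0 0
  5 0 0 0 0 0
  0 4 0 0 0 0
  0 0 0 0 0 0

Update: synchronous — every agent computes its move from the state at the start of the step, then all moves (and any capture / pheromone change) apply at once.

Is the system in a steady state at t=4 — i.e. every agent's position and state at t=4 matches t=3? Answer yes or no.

yes

t=1: a0@(3,1) a1@(0,0) a2@(3,1) a3@(0,3) | pheromone: 1 0 0 5 0 0 / 0 0 0 0 0 0 / 4 0 0 0 0 0 / 0 5 0 0 0 0 / 0 0 0 0 0 0
t=2: a0@(3,1) a1@(0,0) a2@(3,1) a3@(0,3) | pheromone: 1 0 0 5 0 0 / 0 0 0 0 0 0 / 3 0 0 0 0 0 / 0 6 0 0 0 0 / 0 0 0 0 0 0
t=3: a0@(3,1) a1@(0,0) a2@(3,1) a3@(0,3) | pheromone: 1 0 0 5 0 0 / 0 0 0 0 0 0 / 2 0 0 0 0 0 / 0 7 0 0 0 0 / 0 0 0 0 0 0
t=4: a0@(3,1) a1@(0,0) a2@(3,1) a3@(0,3) | pheromone: 1 0 0 5 0 0 / 0 0 0 0 0 0 / 1 0 0 0 0 0 / 0 8 0 0 0 0 / 0 0 0 0 0 0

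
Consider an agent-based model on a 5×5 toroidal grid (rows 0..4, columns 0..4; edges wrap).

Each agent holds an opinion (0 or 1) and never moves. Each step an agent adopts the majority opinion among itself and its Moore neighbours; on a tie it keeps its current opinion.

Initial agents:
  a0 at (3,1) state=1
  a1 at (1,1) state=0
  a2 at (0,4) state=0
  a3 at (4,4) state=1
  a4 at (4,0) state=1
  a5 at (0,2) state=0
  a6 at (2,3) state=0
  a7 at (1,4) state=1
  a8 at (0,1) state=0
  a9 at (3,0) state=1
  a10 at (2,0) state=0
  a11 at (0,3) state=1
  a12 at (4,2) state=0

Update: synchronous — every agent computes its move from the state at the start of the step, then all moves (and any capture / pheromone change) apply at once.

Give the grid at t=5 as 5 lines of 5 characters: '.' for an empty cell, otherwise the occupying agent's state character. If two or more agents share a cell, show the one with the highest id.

t=1: a0@(3,1):1 a1@(1,1):0 a2@(0,4):1 a3@(4,4):1 a4@(4,0):1 a5@(0,2):0 a6@(2,3):0 a7@(1,4):0 a8@(0,1):0 a9@(3,0):1 a10@(2,0):1 a11@(0,3):1 a12@(4,2):0
t=2: a0@(3,1):1 a1@(1,1):0 a2@(0,4):1 a3@(4,4):1 a4@(4,0):1 a5@(0,2):0 a6@(2,3):0 a7@(1,4):1 a8@(0,1):0 a9@(3,0):1 a10@(2,0):1 a11@(0,3):1 a12@(4,2):0
t=3: (unchanged — steady state)

.0011
.0..1
1..0.
11...
1.0.1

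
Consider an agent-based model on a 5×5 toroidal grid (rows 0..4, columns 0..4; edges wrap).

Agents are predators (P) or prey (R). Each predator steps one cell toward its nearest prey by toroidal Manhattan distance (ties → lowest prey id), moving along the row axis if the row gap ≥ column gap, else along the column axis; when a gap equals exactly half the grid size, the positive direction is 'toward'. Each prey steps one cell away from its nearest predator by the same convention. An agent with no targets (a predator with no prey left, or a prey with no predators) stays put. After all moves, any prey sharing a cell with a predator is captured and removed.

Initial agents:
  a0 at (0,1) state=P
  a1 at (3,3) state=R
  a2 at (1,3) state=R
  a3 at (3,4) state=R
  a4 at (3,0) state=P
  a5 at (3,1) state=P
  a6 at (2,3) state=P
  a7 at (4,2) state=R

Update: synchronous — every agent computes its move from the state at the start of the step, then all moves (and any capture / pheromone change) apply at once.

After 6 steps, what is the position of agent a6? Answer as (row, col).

(3, 3)

t=1: a0@(4,1):P a1@(4,3):R a2@(0,3):R a4@(3,4):P a5@(3,2):P a6@(3,3):P
t=2: a0@(4,2):P a1@(0,3):R a2@(1,3):R a4@(4,4):P a5@(4,2):P a6@(4,3):P
t=3: a0@(0,2):P a1@(1,3):R a2@(2,3):R a4@(0,4):P a5@(0,2):P a6@(0,3):P
t=4: a0@(1,2):P a1@(2,3):R a2@(3,3):R a4@(1,4):P a5@(1,2):P a6@(1,3):P
t=5: a0@(2,2):P a1@(3,3):R a2@(4,3):R a4@(2,4):P a5@(2,2):P a6@(2,3):P
t=6: a0@(3,2):P a1@(4,3):R a2@(0,3):R a4@(3,4):P a5@(3,2):P a6@(3,3):P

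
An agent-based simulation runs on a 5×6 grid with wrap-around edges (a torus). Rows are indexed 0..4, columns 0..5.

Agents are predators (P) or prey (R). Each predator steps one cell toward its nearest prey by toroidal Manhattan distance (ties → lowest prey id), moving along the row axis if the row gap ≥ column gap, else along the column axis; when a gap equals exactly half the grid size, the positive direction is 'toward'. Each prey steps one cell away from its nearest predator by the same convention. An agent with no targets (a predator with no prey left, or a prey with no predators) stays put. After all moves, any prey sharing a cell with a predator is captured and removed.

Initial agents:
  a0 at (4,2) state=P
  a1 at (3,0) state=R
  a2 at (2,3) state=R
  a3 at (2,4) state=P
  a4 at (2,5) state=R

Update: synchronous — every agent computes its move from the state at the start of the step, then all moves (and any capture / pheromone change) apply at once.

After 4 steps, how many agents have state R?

3

t=1: a0@(4,1):P a1@(3,5):R a2@(2,2):R a3@(2,3):P a4@(2,0):R
t=2: a0@(4,0):P a1@(3,4):R a2@(2,1):R a3@(2,2):P a4@(1,0):R
t=3: a0@(0,0):P a1@(3,3):R a2@(2,0):R a3@(2,1):P a4@(2,0):R
t=4: a0@(1,0):P a1@(3,4):R a2@(2,5):R a3@(2,0):P a4@(2,5):R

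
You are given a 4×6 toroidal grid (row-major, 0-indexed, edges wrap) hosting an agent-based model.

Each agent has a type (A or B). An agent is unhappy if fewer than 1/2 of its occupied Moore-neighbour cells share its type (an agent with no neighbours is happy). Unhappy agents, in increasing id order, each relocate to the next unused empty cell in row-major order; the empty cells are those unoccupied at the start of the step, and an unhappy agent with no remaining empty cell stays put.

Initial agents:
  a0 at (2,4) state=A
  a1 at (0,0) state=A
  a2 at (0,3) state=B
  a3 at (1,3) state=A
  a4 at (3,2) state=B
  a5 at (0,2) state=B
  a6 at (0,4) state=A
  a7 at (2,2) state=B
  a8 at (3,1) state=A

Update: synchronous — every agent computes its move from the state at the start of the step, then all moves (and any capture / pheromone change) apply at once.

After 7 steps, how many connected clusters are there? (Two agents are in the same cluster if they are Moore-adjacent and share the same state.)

3

t=1: a0@(2,4):A a1@(0,0):A a2@(0,3):B a3@(0,1):A a4@(3,2):B a5@(0,2):B a6@(0,4):A a7@(0,5):B a8@(1,0):A
t=2: a0@(2,4):A a1@(0,0):A a2@(0,3):B a3@(0,1):A a4@(3,2):B a5@(0,2):B a6@(1,1):A a7@(1,2):B a8@(1,0):A
t=3: (unchanged — steady state)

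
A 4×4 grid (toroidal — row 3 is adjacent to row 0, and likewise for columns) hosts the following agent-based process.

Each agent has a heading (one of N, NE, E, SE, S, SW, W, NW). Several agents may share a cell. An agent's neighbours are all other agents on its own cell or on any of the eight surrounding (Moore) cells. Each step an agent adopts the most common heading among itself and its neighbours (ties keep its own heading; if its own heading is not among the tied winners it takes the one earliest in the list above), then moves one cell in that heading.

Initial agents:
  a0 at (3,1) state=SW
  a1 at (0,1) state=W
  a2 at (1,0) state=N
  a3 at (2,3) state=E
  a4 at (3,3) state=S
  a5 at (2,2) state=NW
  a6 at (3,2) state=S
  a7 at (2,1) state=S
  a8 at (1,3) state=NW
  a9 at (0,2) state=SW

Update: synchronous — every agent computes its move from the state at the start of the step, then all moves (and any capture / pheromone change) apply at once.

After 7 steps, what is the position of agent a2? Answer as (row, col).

t=1: a0@(0,0):SW a1@(1,0):SW a2@(0,0):N a3@(3,3):S a4@(0,3):S a5@(3,2):S a6@(0,2):S a7@(3,1):S a8@(0,2):NW a9@(1,1):SW
t=2: a0@(1,3):SW a1@(2,3):SW a2@(1,0):S a3@(0,3):S a4@(1,3):S a5@(0,2):S a6@(1,2):S a7@(0,1):S a8@(1,2):S a9@(2,0):SW
t=3: a0@(2,3):S a1@(3,3):S a2@(2,0):S a3@(1,3):S a4@(2,3):S a5@(1,2):S a6@(2,2):S a7@(1,1):S a8@(2,2):S a9@(3,3):SW
t=4: a0@(3,3):S a1@(0,3):S a2@(3,0):S a3@(2,3):S a4@(3,3):S a5@(2,2):S a6@(3,2):S a7@(2,1):S a8@(3,2):S a9@(0,3):S
t=5: a0@(0,3):S a1@(1,3):S a2@(0,0):S a3@(3,3):S a4@(0,3):S a5@(3,2):S a6@(0,2):S a7@(3,1):S a8@(0,2):S a9@(1,3):S
t=6: a0@(1,3):S a1@(2,3):S a2@(1,0):S a3@(0,3):S a4@(1,3):S a5@(0,2):S a6@(1,2):S a7@(0,1):S a8@(1,2):S a9@(2,3):S
t=7: a0@(2,3):S a1@(3,3):S a2@(2,0):S a3@(1,3):S a4@(2,3):S a5@(1,2):S a6@(2,2):S a7@(1,1):S a8@(2,2):S a9@(3,3):S

(2, 0)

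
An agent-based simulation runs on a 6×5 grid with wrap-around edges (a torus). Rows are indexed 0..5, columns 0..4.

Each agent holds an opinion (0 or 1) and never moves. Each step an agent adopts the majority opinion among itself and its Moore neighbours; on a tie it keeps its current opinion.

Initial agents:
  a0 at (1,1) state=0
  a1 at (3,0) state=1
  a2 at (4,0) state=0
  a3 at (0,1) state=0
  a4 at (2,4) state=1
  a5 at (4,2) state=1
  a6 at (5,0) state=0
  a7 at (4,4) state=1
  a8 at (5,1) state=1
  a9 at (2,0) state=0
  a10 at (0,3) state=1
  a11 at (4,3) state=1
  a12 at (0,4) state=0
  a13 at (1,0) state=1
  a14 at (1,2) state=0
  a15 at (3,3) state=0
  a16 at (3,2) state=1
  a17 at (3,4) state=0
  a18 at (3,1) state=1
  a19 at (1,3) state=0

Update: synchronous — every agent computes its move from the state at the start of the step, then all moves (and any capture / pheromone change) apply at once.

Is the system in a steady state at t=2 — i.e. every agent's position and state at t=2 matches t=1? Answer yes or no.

t=1: a0@(1,1):0 a1@(3,0):1 a2@(4,0):1 a3@(0,1):0 a4@(2,4):0 a5@(4,2):1 a6@(5,0):0 a7@(4,4):0 a8@(5,1):0 a9@(2,0):1 a10@(0,3):0 a11@(4,3):1 a12@(0,4):0 a13@(1,0):0 a14@(1,2):0 a15@(3,3):1 a16@(3,2):1 a17@(3,4):0 a18@(3,1):1 a19@(1,3):0
t=2: a0@(1,1):0 a1@(3,0):1 a2@(4,0):0 a3@(0,1):0 a4@(2,4):0 a5@(4,2):1 a6@(5,0):0 a7@(4,4):1 a8@(5,1):0 a9@(2,0):0 a10@(0,3):0 a11@(4,3):1 a12@(0,4):0 a13@(1,0):0 a14@(1,2):0 a15@(3,3):1 a16@(3,2):1 a17@(3,4):1 a18@(3,1):1 a19@(1,3):0

no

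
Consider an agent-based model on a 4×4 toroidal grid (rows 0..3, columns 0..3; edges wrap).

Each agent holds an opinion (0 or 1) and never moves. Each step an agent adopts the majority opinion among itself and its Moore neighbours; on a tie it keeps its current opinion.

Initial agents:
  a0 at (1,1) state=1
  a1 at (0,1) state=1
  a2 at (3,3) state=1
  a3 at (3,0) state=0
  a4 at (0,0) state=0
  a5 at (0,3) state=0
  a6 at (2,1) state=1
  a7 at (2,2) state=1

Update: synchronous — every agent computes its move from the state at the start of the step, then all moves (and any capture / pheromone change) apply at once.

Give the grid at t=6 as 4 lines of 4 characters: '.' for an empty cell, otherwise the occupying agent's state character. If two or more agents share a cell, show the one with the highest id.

01.0
.1..
.11.
0..0

t=1: a0@(1,1):1 a1@(0,1):1 a2@(3,3):0 a3@(3,0):0 a4@(0,0):0 a5@(0,3):0 a6@(2,1):1 a7@(2,2):1
t=2: (unchanged — steady state)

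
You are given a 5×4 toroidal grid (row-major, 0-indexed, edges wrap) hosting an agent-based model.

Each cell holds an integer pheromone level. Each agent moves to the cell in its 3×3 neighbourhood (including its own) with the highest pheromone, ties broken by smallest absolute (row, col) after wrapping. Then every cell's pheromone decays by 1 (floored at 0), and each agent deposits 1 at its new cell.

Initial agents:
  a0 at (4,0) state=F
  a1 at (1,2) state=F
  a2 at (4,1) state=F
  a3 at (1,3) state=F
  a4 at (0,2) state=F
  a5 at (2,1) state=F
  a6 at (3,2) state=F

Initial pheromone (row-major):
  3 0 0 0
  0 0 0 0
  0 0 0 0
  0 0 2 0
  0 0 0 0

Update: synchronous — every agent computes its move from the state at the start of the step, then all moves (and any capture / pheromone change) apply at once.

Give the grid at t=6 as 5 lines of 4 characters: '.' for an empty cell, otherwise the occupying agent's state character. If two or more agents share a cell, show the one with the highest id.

F...
....
....
..F.
....

t=1: a0@(0,0) a1@(0,1) a2@(0,0) a3@(0,0) a4@(0,1) a5@(3,2) a6@(3,2) | pheromone: 5 2 0 0 / 0 0 0 0 / 0 0 0 0 / 0 0 3 0 / 0 0 0 0
t=2: a0@(0,0) a1@(0,0) a2@(0,0) a3@(0,0) a4@(0,0) a5@(3,2) a6@(3,2) | pheromone: 9 1 0 0 / 0 0 0 0 / 0 0 0 0 / 0 0 4 0 / 0 0 0 0
t=3: a0@(0,0) a1@(0,0) a2@(0,0) a3@(0,0) a4@(0,0) a5@(3,2) a6@(3,2) | pheromone: 13 0 0 0 / 0 0 0 0 / 0 0 0 0 / 0 0 5 0 / 0 0 0 0
t=4: a0@(0,0) a1@(0,0) a2@(0,0) a3@(0,0) a4@(0,0) a5@(3,2) a6@(3,2) | pheromone: 17 0 0 0 / 0 0 0 0 / 0 0 0 0 / 0 0 6 0 / 0 0 0 0
t=5: a0@(0,0) a1@(0,0) a2@(0,0) a3@(0,0) a4@(0,0) a5@(3,2) a6@(3,2) | pheromone: 21 0 0 0 / 0 0 0 0 / 0 0 0 0 / 0 0 7 0 / 0 0 0 0
t=6: a0@(0,0) a1@(0,0) a2@(0,0) a3@(0,0) a4@(0,0) a5@(3,2) a6@(3,2) | pheromone: 25 0 0 0 / 0 0 0 0 / 0 0 0 0 / 0 0 8 0 / 0 0 0 0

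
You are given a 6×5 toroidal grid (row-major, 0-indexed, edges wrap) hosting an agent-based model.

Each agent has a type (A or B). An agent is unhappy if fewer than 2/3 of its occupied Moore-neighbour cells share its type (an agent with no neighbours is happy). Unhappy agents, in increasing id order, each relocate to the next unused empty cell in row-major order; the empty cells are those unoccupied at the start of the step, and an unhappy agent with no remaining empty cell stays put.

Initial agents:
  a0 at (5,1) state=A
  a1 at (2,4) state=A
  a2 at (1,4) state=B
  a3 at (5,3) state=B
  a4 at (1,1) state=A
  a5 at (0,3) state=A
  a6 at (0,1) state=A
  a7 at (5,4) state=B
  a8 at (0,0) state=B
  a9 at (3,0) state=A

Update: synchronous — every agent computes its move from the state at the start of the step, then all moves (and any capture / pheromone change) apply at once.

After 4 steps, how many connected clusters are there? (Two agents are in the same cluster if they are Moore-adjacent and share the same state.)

t=1: a0@(0,2):A a1@(0,4):A a2@(1,0):B a3@(1,2):B a4@(1,3):A a5@(2,0):A a6@(0,1):A a7@(5,4):B a8@(2,1):B a9@(3,0):A
t=2: a0@(0,2):A a1@(0,0):A a2@(0,3):B a3@(1,1):B a4@(1,3):A a5@(1,4):A a6@(2,2):A a7@(2,3):B a8@(2,4):B a9@(3,1):A
t=3: a0@(0,1):A a1@(0,4):A a2@(1,0):B a3@(1,2):B a4@(2,0):A a5@(2,1):A a6@(3,0):A a7@(3,2):B a8@(3,3):B a9@(3,1):A
t=4: a0@(0,0):A a1@(0,2):A a2@(0,3):B a3@(1,1):B a4@(2,0):A a5@(1,3):A a6@(3,0):A a7@(1,4):B a8@(3,3):B a9@(3,1):A

6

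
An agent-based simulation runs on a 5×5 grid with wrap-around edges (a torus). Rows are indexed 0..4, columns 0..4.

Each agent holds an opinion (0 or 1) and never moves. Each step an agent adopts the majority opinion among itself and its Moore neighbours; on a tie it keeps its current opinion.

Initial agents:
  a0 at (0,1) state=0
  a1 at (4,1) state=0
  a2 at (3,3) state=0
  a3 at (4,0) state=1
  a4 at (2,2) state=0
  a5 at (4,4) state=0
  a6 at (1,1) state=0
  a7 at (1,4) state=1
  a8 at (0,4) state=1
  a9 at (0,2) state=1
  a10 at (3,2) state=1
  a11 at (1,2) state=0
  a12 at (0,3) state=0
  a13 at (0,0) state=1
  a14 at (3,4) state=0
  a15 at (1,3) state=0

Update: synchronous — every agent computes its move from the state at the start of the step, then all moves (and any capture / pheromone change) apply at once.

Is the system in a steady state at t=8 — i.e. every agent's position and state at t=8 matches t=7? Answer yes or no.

t=1: a0@(0,1):0 a1@(4,1):1 a2@(3,3):0 a3@(4,0):0 a4@(2,2):0 a5@(4,4):0 a6@(1,1):0 a7@(1,4):1 a8@(0,4):1 a9@(0,2):0 a10@(3,2):0 a11@(1,2):0 a12@(0,3):0 a13@(0,0):1 a14@(3,4):0 a15@(1,3):0
t=2: a0@(0,1):0 a1@(4,1):0 a2@(3,3):0 a3@(4,0):0 a4@(2,2):0 a5@(4,4):0 a6@(1,1):0 a7@(1,4):1 a8@(0,4):0 a9@(0,2):0 a10@(3,2):0 a11@(1,2):0 a12@(0,3):0 a13@(0,0):1 a14@(3,4):0 a15@(1,3):0
t=3: a0@(0,1):0 a1@(4,1):0 a2@(3,3):0 a3@(4,0):0 a4@(2,2):0 a5@(4,4):0 a6@(1,1):0 a7@(1,4):0 a8@(0,4):0 a9@(0,2):0 a10@(3,2):0 a11@(1,2):0 a12@(0,3):0 a13@(0,0):0 a14@(3,4):0 a15@(1,3):0
t=4: (unchanged — steady state)

yes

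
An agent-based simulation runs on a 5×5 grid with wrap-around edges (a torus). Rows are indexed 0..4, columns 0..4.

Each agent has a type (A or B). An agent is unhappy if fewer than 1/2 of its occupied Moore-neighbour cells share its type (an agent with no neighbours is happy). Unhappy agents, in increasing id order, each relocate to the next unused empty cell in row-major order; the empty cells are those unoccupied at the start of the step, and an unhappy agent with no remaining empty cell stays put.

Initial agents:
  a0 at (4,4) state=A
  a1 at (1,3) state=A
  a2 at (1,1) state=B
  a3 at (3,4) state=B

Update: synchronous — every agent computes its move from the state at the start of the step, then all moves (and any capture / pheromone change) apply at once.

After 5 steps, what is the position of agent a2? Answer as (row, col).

t=1: a0@(0,0):A a1@(1,3):A a2@(1,1):B a3@(0,1):B
t=2: a0@(0,2):A a1@(1,3):A a2@(1,1):B a3@(0,1):B
t=3: a0@(0,0):A a1@(1,3):A a2@(1,1):B a3@(0,1):B
t=4: a0@(0,2):A a1@(1,3):A a2@(1,1):B a3@(0,1):B
t=5: a0@(0,0):A a1@(1,3):A a2@(1,1):B a3@(0,1):B

(1, 1)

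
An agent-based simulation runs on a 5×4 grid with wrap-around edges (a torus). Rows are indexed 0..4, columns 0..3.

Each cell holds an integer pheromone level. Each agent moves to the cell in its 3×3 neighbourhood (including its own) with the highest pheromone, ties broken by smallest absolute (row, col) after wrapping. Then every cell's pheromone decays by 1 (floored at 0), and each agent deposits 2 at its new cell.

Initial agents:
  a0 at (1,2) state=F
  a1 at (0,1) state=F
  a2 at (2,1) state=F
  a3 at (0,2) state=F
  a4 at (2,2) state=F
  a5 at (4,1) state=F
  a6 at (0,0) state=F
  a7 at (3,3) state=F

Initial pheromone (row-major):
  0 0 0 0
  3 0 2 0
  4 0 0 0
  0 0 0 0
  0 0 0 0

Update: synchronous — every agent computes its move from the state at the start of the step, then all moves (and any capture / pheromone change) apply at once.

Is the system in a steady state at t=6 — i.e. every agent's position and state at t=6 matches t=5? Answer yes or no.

t=1: a0@(1,2) a1@(1,0) a2@(2,0) a3@(1,2) a4@(1,2) a5@(0,0) a6@(1,0) a7@(2,0) | pheromone: 2 0 0 0 / 6 0 7 0 / 7 0 0 0 / 0 0 0 0 / 0 0 0 0
t=2: a0@(1,2) a1@(2,0) a2@(2,0) a3@(1,2) a4@(1,2) a5@(1,0) a6@(2,0) a7@(2,0) | pheromone: 1 0 0 0 / 7 0 12 0 / 14 0 0 0 / 0 0 0 0 / 0 0 0 0
t=3: a0@(1,2) a1@(2,0) a2@(2,0) a3@(1,2) a4@(1,2) a5@(2,0) a6@(2,0) a7@(2,0) | pheromone: 0 0 0 0 / 6 0 17 0 / 23 0 0 0 / 0 0 0 0 / 0 0 0 0
t=4: a0@(1,2) a1@(2,0) a2@(2,0) a3@(1,2) a4@(1,2) a5@(2,0) a6@(2,0) a7@(2,0) | pheromone: 0 0 0 0 / 5 0 22 0 / 32 0 0 0 / 0 0 0 0 / 0 0 0 0
t=5: a0@(1,2) a1@(2,0) a2@(2,0) a3@(1,2) a4@(1,2) a5@(2,0) a6@(2,0) a7@(2,0) | pheromone: 0 0 0 0 / 4 0 27 0 / 41 0 0 0 / 0 0 0 0 / 0 0 0 0
t=6: a0@(1,2) a1@(2,0) a2@(2,0) a3@(1,2) a4@(1,2) a5@(2,0) a6@(2,0) a7@(2,0) | pheromone: 0 0 0 0 / 3 0 32 0 / 50 0 0 0 / 0 0 0 0 / 0 0 0 0

yes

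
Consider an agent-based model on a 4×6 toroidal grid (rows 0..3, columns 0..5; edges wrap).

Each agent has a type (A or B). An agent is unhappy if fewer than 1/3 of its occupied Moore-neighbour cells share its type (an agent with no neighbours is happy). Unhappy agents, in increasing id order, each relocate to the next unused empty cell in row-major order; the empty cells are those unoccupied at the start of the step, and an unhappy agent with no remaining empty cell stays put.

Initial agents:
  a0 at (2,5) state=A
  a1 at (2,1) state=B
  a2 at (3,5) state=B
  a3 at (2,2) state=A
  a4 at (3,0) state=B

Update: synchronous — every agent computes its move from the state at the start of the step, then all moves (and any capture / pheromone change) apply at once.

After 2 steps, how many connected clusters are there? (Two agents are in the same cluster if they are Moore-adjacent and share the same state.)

t=1: a0@(0,0):A a1@(2,1):B a2@(3,5):B a3@(0,1):A a4@(3,0):B
t=2: (unchanged — steady state)

2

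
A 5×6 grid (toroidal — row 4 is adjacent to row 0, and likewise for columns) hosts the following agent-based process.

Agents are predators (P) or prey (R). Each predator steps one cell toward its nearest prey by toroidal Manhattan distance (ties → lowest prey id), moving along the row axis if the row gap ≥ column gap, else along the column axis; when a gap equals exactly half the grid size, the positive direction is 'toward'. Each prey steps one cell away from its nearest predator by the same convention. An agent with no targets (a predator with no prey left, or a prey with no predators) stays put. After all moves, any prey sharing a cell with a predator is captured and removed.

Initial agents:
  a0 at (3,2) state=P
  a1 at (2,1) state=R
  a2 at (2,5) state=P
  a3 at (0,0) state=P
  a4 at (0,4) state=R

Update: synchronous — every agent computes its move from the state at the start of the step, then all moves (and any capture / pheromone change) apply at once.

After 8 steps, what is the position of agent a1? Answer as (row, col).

t=1: a0@(2,2):P a1@(1,1):R a2@(2,0):P a3@(0,5):P a4@(0,3):R
t=2: a0@(1,2):P a1@(0,1):R a2@(1,0):P a3@(0,4):P a4@(0,2):R
t=3: a0@(0,2):P a1@(4,1):R a2@(0,0):P a3@(0,3):P a4@(4,2):R
t=4: a0@(4,2):P a1@(3,1):R a2@(4,0):P a3@(4,3):P a4@(3,2):R
t=5: a0@(3,2):P a1@(2,1):R a2@(3,0):P a3@(3,3):P a4@(2,2):R
t=6: a0@(2,2):P a1@(1,1):R a2@(2,0):P a3@(2,3):P a4@(1,2):R
t=7: a0@(1,2):P a1@(0,1):R a2@(1,0):P a3@(1,3):P a4@(0,2):R
t=8: a0@(0,2):P a1@(4,1):R a2@(0,0):P a3@(0,3):P a4@(4,2):R

(4, 1)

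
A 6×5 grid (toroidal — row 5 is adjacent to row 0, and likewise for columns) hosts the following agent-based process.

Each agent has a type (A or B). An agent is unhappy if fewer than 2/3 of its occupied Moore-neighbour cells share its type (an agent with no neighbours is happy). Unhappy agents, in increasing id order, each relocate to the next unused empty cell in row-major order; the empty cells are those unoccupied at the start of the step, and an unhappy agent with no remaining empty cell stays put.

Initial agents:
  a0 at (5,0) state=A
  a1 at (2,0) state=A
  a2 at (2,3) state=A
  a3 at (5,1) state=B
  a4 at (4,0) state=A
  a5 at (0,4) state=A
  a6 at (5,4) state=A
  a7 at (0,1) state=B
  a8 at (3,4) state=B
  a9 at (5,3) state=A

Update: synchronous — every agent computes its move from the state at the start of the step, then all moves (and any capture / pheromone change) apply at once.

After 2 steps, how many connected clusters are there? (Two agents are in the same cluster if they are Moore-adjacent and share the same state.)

4

t=1: a0@(0,0):A a1@(0,2):A a2@(0,3):A a3@(1,0):B a4@(1,1):A a5@(0,4):A a6@(5,4):A a7@(1,2):B a8@(1,3):B a9@(5,3):A
t=2: a0@(0,0):A a1@(0,1):A a2@(0,3):A a3@(1,4):B a4@(2,0):A a5@(0,4):A a6@(5,4):A a7@(2,1):B a8@(2,2):B a9@(5,3):A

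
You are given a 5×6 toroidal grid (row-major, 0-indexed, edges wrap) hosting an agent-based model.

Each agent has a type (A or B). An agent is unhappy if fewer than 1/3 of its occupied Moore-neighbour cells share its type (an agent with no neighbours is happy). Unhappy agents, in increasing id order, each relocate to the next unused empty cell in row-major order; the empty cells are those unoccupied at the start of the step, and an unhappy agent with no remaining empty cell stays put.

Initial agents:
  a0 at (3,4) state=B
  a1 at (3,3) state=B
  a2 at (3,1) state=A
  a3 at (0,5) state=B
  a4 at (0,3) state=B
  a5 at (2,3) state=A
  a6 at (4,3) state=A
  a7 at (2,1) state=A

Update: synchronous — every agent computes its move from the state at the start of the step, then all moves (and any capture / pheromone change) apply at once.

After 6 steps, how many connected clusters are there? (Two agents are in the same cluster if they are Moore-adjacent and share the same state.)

t=1: a0@(3,4):B a1@(3,3):B a2@(3,1):A a3@(0,5):B a4@(0,0):B a5@(0,1):A a6@(0,2):A a7@(2,1):A
t=2: (unchanged — steady state)

4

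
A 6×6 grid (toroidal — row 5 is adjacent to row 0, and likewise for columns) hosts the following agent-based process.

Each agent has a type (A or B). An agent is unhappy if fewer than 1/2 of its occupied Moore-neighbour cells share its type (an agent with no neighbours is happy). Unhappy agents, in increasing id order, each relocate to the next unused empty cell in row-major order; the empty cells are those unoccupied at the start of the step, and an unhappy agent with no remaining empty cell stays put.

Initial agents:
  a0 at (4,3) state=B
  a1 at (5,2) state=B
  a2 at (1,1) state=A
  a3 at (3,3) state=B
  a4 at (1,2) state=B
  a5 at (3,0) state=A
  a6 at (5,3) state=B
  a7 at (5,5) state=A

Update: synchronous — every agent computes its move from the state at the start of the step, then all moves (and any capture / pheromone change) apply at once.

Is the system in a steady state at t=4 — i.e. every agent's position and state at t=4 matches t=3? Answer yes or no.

t=1: a0@(4,3):B a1@(5,2):B a2@(0,0):A a3@(3,3):B a4@(0,1):B a5@(3,0):A a6@(5,3):B a7@(5,5):A
t=2: (unchanged — steady state)

yes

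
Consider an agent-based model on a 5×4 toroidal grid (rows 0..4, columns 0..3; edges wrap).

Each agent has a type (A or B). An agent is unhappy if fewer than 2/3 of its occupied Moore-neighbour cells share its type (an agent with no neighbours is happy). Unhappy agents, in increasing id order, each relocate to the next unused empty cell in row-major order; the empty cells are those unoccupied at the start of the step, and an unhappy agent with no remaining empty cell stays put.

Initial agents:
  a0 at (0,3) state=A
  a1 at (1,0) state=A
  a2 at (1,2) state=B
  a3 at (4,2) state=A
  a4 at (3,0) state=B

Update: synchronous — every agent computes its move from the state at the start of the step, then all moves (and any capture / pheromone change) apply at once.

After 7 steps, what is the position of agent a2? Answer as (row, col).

t=1: a0@(0,3):A a1@(1,0):A a2@(0,0):B a3@(4,2):A a4@(3,0):B
t=2: a0@(0,3):A a1@(0,1):A a2@(0,2):B a3@(4,2):A a4@(3,0):B
t=3: a0@(0,0):A a1@(1,0):A a2@(1,1):B a3@(4,2):A a4@(3,0):B
t=4: a0@(0,1):A a1@(0,2):A a2@(0,3):B a3@(4,2):A a4@(3,0):B
t=5: a0@(0,1):A a1@(0,2):A a2@(0,0):B a3@(4,2):A a4@(3,0):B
t=6: a0@(0,1):A a1@(0,2):A a2@(0,3):B a3@(4,2):A a4@(3,0):B
t=7: a0@(0,1):A a1@(0,2):A a2@(0,0):B a3@(4,2):A a4@(3,0):B

(0, 0)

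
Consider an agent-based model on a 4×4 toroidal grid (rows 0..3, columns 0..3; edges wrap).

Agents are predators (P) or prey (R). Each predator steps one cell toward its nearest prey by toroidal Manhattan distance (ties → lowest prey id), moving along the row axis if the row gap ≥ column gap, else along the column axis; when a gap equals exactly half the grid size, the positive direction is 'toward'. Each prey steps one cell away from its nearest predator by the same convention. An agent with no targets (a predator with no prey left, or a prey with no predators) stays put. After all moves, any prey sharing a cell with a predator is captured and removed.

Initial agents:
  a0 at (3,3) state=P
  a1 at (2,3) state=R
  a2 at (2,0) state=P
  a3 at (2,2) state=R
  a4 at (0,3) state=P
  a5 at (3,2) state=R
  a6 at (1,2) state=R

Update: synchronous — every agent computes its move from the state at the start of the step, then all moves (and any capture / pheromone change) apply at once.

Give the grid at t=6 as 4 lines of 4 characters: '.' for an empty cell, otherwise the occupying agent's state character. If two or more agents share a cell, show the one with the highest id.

t=1: a0@(2,3):P a2@(2,3):P a3@(1,2):R a4@(1,3):P a5@(3,1):R a6@(2,2):R
t=2: a0@(2,2):P a2@(2,2):P a3@(1,1):R a4@(1,2):P a5@(3,0):R a6@(2,1):R
t=3: a0@(2,1):P a2@(2,1):P a3@(1,0):R a4@(1,1):P a5@(3,3):R a6@(2,0):R
t=4: a0@(2,0):P a2@(2,0):P a3@(1,3):R a4@(1,0):P a5@(3,2):R a6@(2,3):R
t=5: a0@(2,3):P a2@(2,3):P a3@(1,2):R a4@(1,3):P a5@(3,1):R a6@(2,2):R
t=6: a0@(2,2):P a2@(2,2):P a3@(1,1):R a4@(1,2):P a5@(3,0):R a6@(2,1):R

....
.RP.
.RP.
R...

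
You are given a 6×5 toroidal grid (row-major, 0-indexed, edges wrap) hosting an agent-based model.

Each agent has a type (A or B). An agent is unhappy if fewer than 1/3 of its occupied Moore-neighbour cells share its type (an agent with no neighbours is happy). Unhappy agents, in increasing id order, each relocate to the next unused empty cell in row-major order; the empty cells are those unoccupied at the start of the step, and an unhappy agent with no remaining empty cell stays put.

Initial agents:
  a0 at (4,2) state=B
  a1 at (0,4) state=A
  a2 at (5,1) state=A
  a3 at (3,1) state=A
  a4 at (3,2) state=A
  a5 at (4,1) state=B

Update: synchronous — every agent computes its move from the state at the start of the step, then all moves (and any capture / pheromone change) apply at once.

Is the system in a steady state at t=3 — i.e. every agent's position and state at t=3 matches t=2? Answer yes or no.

yes

t=1: a0@(0,0):B a1@(0,4):A a2@(0,1):A a3@(3,1):A a4@(3,2):A a5@(0,2):B
t=2: a0@(0,3):B a1@(1,0):A a2@(1,1):A a3@(3,1):A a4@(3,2):A a5@(1,2):B
t=3: (unchanged — steady state)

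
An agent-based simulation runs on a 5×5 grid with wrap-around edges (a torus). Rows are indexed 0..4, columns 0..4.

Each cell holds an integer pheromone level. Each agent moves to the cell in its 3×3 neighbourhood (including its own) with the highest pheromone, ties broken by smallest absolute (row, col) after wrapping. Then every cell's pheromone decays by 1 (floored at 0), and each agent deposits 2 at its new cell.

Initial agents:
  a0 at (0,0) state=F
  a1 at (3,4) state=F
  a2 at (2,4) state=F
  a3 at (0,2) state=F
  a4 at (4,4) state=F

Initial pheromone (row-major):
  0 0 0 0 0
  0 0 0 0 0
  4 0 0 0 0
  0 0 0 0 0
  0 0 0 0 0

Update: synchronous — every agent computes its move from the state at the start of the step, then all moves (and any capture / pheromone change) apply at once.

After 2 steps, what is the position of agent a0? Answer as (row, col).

t=1: a0@(0,0) a1@(2,0) a2@(2,0) a3@(0,1) a4@(0,0) | pheromone: 4 2 0 0 0 / 0 0 0 0 0 / 7 0 0 0 0 / 0 0 0 0 0 / 0 0 0 0 0
t=2: a0@(0,0) a1@(2,0) a2@(2,0) a3@(0,0) a4@(0,0) | pheromone: 9 1 0 0 0 / 0 0 0 0 0 / 10 0 0 0 0 / 0 0 0 0 0 / 0 0 0 0 0

(0, 0)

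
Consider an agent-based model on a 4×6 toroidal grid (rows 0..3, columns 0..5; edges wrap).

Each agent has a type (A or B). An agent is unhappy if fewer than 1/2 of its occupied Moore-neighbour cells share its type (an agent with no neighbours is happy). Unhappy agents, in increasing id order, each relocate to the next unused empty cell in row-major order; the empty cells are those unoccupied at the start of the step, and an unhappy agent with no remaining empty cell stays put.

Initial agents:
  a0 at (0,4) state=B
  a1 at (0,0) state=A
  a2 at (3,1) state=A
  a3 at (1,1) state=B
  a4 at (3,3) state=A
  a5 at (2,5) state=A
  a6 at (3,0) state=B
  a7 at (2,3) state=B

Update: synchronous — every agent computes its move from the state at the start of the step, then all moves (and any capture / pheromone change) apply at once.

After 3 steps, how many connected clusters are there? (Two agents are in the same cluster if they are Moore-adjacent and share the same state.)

2

t=1: a0@(0,1):B a1@(0,2):A a2@(3,1):A a3@(0,3):B a4@(0,5):A a5@(1,0):A a6@(1,2):B a7@(1,3):B
t=2: a0@(0,0):B a1@(0,4):A a2@(3,1):A a3@(0,3):B a4@(0,5):A a5@(1,0):A a6@(1,2):B a7@(1,3):B
t=3: a0@(0,1):B a1@(0,2):A a2@(1,1):A a3@(0,3):B a4@(0,5):A a5@(1,0):A a6@(1,2):B a7@(1,3):B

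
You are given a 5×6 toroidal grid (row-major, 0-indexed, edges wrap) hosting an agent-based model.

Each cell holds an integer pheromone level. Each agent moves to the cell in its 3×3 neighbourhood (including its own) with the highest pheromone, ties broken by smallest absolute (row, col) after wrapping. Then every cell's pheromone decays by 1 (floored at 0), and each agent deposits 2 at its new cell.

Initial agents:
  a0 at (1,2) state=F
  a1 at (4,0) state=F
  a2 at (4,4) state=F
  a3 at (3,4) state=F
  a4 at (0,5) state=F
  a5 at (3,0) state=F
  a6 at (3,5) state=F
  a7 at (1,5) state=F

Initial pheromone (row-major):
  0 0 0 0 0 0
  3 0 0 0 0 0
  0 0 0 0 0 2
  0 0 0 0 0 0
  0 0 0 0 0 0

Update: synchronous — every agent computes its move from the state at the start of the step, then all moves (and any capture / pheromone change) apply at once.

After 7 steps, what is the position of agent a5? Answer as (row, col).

(2, 5)

t=1: a0@(0,1) a1@(0,0) a2@(0,3) a3@(2,5) a4@(1,0) a5@(2,5) a6@(2,5) a7@(1,0) | pheromone: 2 2 0 2 0 0 / 6 0 0 0 0 0 / 0 0 0 0 0 7 / 0 0 0 0 0 0 / 0 0 0 0 0 0
t=2: a0@(1,0) a1@(1,0) a2@(0,3) a3@(2,5) a4@(2,5) a5@(2,5) a6@(2,5) a7@(2,5) | pheromone: 1 1 0 3 0 0 / 9 0 0 0 0 0 / 0 0 0 0 0 16 / 0 0 0 0 0 0 / 0 0 0 0 0 0
t=3: a0@(2,5) a1@(2,5) a2@(0,3) a3@(2,5) a4@(2,5) a5@(2,5) a6@(2,5) a7@(2,5) | pheromone: 0 0 0 4 0 0 / 8 0 0 0 0 0 / 0 0 0 0 0 29 / 0 0 0 0 0 0 / 0 0 0 0 0 0
t=4: a0@(2,5) a1@(2,5) a2@(0,3) a3@(2,5) a4@(2,5) a5@(2,5) a6@(2,5) a7@(2,5) | pheromone: 0 0 0 5 0 0 / 7 0 0 0 0 0 / 0 0 0 0 0 42 / 0 0 0 0 0 0 / 0 0 0 0 0 0
t=5: a0@(2,5) a1@(2,5) a2@(0,3) a3@(2,5) a4@(2,5) a5@(2,5) a6@(2,5) a7@(2,5) | pheromone: 0 0 0 6 0 0 / 6 0 0 0 0 0 / 0 0 0 0 0 55 / 0 0 0 0 0 0 / 0 0 0 0 0 0
t=6: a0@(2,5) a1@(2,5) a2@(0,3) a3@(2,5) a4@(2,5) a5@(2,5) a6@(2,5) a7@(2,5) | pheromone: 0 0 0 7 0 0 / 5 0 0 0 0 0 / 0 0 0 0 0 68 / 0 0 0 0 0 0 / 0 0 0 0 0 0
t=7: a0@(2,5) a1@(2,5) a2@(0,3) a3@(2,5) a4@(2,5) a5@(2,5) a6@(2,5) a7@(2,5) | pheromone: 0 0 0 8 0 0 / 4 0 0 0 0 0 / 0 0 0 0 0 81 / 0 0 0 0 0 0 / 0 0 0 0 0 0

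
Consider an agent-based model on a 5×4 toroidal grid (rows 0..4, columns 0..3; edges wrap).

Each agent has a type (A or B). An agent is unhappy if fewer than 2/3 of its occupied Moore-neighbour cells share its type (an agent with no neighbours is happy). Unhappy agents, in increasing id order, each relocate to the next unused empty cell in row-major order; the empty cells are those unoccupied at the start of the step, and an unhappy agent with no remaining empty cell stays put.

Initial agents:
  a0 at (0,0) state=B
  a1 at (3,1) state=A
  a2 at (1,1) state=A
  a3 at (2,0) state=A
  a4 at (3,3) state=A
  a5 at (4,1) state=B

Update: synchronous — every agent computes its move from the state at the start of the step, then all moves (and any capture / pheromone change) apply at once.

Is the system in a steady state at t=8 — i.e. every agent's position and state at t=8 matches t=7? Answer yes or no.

no

t=1: a0@(0,1):B a1@(0,2):A a2@(0,3):A a3@(2,0):A a4@(3,3):A a5@(1,0):B
t=2: a0@(0,0):B a1@(1,1):A a2@(1,2):A a3@(1,3):A a4@(3,3):A a5@(2,1):B
t=3: a0@(0,1):B a1@(0,2):A a2@(1,2):A a3@(0,3):A a4@(3,3):A a5@(1,0):B
t=4: a0@(0,0):B a1@(0,2):A a2@(1,2):A a3@(0,3):A a4@(3,3):A a5@(1,1):B
t=5: a0@(0,1):B a1@(0,2):A a2@(1,2):A a3@(0,3):A a4@(3,3):A a5@(1,0):B
t=6: a0@(0,0):B a1@(0,2):A a2@(1,2):A a3@(0,3):A a4@(3,3):A a5@(1,1):B
t=7: a0@(0,1):B a1@(0,2):A a2@(1,2):A a3@(0,3):A a4@(3,3):A a5@(1,0):B
t=8: a0@(0,0):B a1@(0,2):A a2@(1,2):A a3@(0,3):A a4@(3,3):A a5@(1,1):B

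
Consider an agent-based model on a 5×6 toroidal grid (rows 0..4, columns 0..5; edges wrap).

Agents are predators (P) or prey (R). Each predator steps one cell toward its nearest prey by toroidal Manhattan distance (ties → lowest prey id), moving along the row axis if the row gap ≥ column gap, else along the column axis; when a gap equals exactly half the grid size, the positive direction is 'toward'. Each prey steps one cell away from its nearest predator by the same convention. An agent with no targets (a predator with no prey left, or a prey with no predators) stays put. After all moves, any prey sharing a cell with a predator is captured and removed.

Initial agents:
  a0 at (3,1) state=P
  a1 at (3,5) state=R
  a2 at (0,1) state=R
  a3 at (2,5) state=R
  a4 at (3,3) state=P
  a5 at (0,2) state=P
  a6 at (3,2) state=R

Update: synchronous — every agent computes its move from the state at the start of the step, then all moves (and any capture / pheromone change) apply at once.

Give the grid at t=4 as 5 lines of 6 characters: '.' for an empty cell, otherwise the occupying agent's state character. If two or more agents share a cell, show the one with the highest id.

t=1: a0@(3,2):P a1@(3,4):R a2@(0,0):R a3@(2,4):R a4@(3,2):P a5@(0,1):P a6@(3,3):R
t=2: a0@(3,3):P a1@(3,5):R a2@(0,5):R a3@(2,5):R a4@(3,3):P a5@(0,0):P a6@(3,4):R
t=3: a0@(3,4):P a1@(3,0):R a2@(0,4):R a3@(2,0):R a4@(3,4):P a5@(0,5):P a6@(3,5):R
t=4: a0@(3,5):P a1@(3,1):R a2@(0,3):R a3@(2,1):R a4@(3,5):P a5@(0,4):P a6@(3,0):R

...RP.
......
.R....
RR...P
......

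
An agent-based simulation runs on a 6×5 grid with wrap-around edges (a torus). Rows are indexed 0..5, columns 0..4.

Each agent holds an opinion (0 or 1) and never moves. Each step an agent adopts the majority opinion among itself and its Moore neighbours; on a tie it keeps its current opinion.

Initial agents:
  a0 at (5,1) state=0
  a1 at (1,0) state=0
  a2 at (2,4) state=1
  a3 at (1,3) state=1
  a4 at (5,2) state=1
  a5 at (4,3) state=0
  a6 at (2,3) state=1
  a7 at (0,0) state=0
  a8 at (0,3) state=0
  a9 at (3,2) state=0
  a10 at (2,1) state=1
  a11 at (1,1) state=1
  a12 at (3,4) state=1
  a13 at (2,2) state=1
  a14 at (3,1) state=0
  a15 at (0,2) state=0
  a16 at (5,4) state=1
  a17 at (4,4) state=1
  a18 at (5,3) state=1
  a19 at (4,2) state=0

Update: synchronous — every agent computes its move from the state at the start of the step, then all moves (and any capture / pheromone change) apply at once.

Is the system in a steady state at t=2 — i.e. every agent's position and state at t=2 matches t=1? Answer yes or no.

t=1: a0@(5,1):0 a1@(1,0):1 a2@(2,4):1 a3@(1,3):1 a4@(5,2):0 a5@(4,3):1 a6@(2,3):1 a7@(0,0):0 a8@(0,3):1 a9@(3,2):0 a10@(2,1):1 a11@(1,1):1 a12@(3,4):1 a13@(2,2):1 a14@(3,1):0 a15@(0,2):1 a16@(5,4):1 a17@(4,4):1 a18@(5,3):1 a19@(4,2):0
t=2: a0@(5,1):0 a1@(1,0):1 a2@(2,4):1 a3@(1,3):1 a4@(5,2):1 a5@(4,3):1 a6@(2,3):1 a7@(0,0):1 a8@(0,3):1 a9@(3,2):1 a10@(2,1):1 a11@(1,1):1 a12@(3,4):1 a13@(2,2):1 a14@(3,1):0 a15@(0,2):1 a16@(5,4):1 a17@(4,4):1 a18@(5,3):1 a19@(4,2):0

no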